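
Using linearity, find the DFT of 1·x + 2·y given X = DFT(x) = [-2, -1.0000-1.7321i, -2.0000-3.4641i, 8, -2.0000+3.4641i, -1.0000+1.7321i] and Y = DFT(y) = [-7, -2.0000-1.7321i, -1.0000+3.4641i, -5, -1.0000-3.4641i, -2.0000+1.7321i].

By linearity: DFT(1x + 2y) = 1·DFT(x) + 2·DFT(y)
= 1·[-2, -1.0000-1.7321i, -2.0000-3.4641i, 8, -2.0000+3.4641i, -1.0000+1.7321i] + 2·[-7, -2.0000-1.7321i, -1.0000+3.4641i, -5, -1.0000-3.4641i, -2.0000+1.7321i]

Computing element-wise:
Z[0] = 1·(-2) + 2·(-7) = -16
Z[1] = 1·(-1.0000-1.7321i) + 2·(-2.0000-1.7321i) = -5.0000-5.1963i
Z[2] = 1·(-2.0000-3.4641i) + 2·(-1.0000+3.4641i) = -4.0000+3.4641i
Z[3] = 1·(8) + 2·(-5) = -2
Z[4] = 1·(-2.0000+3.4641i) + 2·(-1.0000-3.4641i) = -4.0000-3.4641i
Z[5] = 1·(-1.0000+1.7321i) + 2·(-2.0000+1.7321i) = -5.0000+5.1963i

DFT(1x + 2y) = 1·X + 2·Y = [-16, -5.0000-5.1963i, -4.0000+3.4641i, -2, -4.0000-3.4641i, -5.0000+5.1963i]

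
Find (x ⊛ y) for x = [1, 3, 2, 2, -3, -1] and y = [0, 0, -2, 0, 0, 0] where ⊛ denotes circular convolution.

(x ⊛ y)[n] = Σ(m=0 to 5) x[m] · y[(n-m) mod 6]

Computing each output sample:
(x ⊛ y)[0] = 6
(x ⊛ y)[1] = 2
(x ⊛ y)[2] = -2
(x ⊛ y)[3] = -6
(x ⊛ y)[4] = -4
(x ⊛ y)[5] = -4

x ⊛ y = [6, 2, -2, -6, -4, -4]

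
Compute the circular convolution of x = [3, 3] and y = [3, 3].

(x ⊛ y)[n] = Σ(m=0 to 1) x[m] · y[(n-m) mod 2]

Computing each output sample:
(x ⊛ y)[0] = 18
(x ⊛ y)[1] = 18

x ⊛ y = [18, 18]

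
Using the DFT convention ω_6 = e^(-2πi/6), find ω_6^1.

ω_6^1 = e^(-2πi·1/6)
= cos(-2π·1/6) + i·sin(-2π·1/6)
= cos(-2π/6) + i·sin(-2π/6)

ω_6^1 = cos(-2π/6) + i·sin(-2π/6) = 0.5000-0.8660i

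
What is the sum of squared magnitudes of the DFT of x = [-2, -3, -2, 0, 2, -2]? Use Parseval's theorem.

Parseval: Σ|x[n]|² = (1/N)Σ|X[k]|², so Σ|X[k]|² = N·Σ|x[n]|² = 6·25.0000

Σ|X[k]|² = N·Σ|x[n]|² = 6·25.0000 = 150.0000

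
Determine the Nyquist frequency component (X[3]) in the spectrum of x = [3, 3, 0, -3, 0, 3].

X[3] = Σ(n=0 to 5) x[n] · ω_6^(3n) where ω_6 = e^(-2πi/6)
= (3)·ω_6^0 + (3)·ω_6^3 + (0)·ω_6^6 + (-3)·ω_6^9 + (0)·ω_6^12 + (3)·ω_6^15

X[3] = 0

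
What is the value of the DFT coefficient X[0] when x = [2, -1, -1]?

X[0] = Σ(n=0 to 2) x[n] · ω_3^0 = Σ x[n]
= (2) + (-1) + (-1)

X[0] = 0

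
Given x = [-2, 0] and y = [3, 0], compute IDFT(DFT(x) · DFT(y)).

(x ⊛ y)[n] = Σ(m=0 to 1) x[m] · y[(n-m) mod 2]

Computing each output sample:
(x ⊛ y)[0] = -6
(x ⊛ y)[1] = 0

x ⊛ y = [-6, 0]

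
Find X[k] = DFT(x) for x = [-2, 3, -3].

X[k] = Σ(n=0 to 2) x[n] · ω_3^(nk)
where ω_3 = e^(-2πi/3)

Computing each X[k]:
X[0] = -2
X[1] = -2.0000-5.1962i
X[2] = -2.0000+5.1962i

X = [-2, -2.0000-5.1962i, -2.0000+5.1962i]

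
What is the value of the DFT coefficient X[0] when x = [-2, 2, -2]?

X[0] = Σ(n=0 to 2) x[n] · ω_3^0 = Σ x[n]
= (-2) + (2) + (-2)

X[0] = -2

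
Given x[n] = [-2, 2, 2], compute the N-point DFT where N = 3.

X[k] = Σ(n=0 to 2) x[n] · ω_3^(nk)
where ω_3 = e^(-2πi/3)

Computing each X[k]:
X[0] = 2
X[1] = -4
X[2] = -4

X = [2, -4, -4]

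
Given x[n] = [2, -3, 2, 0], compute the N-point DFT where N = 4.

X[k] = Σ(n=0 to 3) x[n] · ω_4^(nk)
where ω_4 = e^(-2πi/4)

Computing each X[k]:
X[0] = 1
X[1] = 3i
X[2] = 7
X[3] = -3i

X = [1, 3i, 7, -3i]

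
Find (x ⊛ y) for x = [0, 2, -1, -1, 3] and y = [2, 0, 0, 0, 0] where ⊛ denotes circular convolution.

(x ⊛ y)[n] = Σ(m=0 to 4) x[m] · y[(n-m) mod 5]

Computing each output sample:
(x ⊛ y)[0] = 0
(x ⊛ y)[1] = 4
(x ⊛ y)[2] = -2
(x ⊛ y)[3] = -2
(x ⊛ y)[4] = 6

x ⊛ y = [0, 4, -2, -2, 6]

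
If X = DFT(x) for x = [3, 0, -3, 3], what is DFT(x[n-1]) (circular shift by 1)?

Time shift by 1: X_shifted[k] = ω_4^(1k) · X[k]
Shifted x = [3, 3, 0, -3]

DFT(x[n-1]) = [3, 3-6i, 3, 3+6i]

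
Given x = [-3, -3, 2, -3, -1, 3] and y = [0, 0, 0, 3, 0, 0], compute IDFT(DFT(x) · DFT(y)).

(x ⊛ y)[n] = Σ(m=0 to 5) x[m] · y[(n-m) mod 6]

Computing each output sample:
(x ⊛ y)[0] = -9
(x ⊛ y)[1] = -3
(x ⊛ y)[2] = 9
(x ⊛ y)[3] = -9
(x ⊛ y)[4] = -9
(x ⊛ y)[5] = 6

x ⊛ y = [-9, -3, 9, -9, -9, 6]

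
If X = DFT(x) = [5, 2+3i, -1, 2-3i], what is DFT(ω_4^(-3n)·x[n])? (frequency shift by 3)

Modulation property: DFT(ω_4^(-3n)·x[n]) = X[(k-3) mod 4], so circularly shift X by 3 positions.

X[k-3] = [2+3i, -1, 2-3i, 5]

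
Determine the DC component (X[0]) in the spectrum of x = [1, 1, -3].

X[0] = Σ(n=0 to 2) x[n] · ω_3^0 = Σ x[n]
= (1) + (1) + (-3)

X[0] = -1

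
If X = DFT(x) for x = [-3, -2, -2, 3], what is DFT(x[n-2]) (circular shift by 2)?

Time shift by 2: X_shifted[k] = ω_4^(2k) · X[k]
Shifted x = [-2, 3, -3, -2]

DFT(x[n-2]) = [-4, 1-5i, -6, 1+5i]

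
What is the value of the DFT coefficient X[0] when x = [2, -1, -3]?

X[0] = Σ(n=0 to 2) x[n] · ω_3^0 = Σ x[n]
= (2) + (-1) + (-3)

X[0] = -2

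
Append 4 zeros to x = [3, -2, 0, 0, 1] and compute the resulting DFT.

Original 5-point DFT: [2, 2.6910+2.8532i, 3.8090+1.7634i, 3.8090-1.7634i, 2.6910-2.8532i]
Zero-padded 9-point DFT provides frequency interpolation.

DFT_9([x, 0, ...]) = [2, 0.5282+0.9436i, 3.4187+2.6124i, 3.5000+0.8660i, 5.0530+1.6688i, 5.0530-1.6688i, 3.5000-0.8660i, 3.4187-2.6124i, 0.5282-0.9436i]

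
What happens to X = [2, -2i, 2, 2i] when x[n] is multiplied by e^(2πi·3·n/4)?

Modulation property: DFT(ω_4^(-3n)·x[n]) = X[(k-3) mod 4], so circularly shift X by 3 positions.

X[k-3] = [-2i, 2, 2i, 2]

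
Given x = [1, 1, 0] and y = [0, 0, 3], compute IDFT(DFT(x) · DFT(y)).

(x ⊛ y)[n] = Σ(m=0 to 2) x[m] · y[(n-m) mod 3]

Computing each output sample:
(x ⊛ y)[0] = 3
(x ⊛ y)[1] = 0
(x ⊛ y)[2] = 3

x ⊛ y = [3, 0, 3]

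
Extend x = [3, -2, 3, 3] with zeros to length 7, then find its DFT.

Original 4-point DFT: [7, 5i, 5, -5i]
Zero-padded 7-point DFT provides frequency interpolation.

DFT_7([x, 0, ...]) = [7, -1.6174-2.6628i, 2.6126+5.5970i, 6.0048+0.2885i, 6.0048-0.2885i, 2.6126-5.5970i, -1.6174+2.6628i]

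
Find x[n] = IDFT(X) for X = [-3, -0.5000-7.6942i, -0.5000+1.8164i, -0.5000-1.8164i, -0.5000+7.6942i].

x[n] = (1/5) Σ(k=0 to 4) X[k] · e^(2πikn/5)

Computing each x[n]:
x[0] = -1
x[1] = 2
x[2] = 2
x[3] = -3
x[4] = -3

x = [-1, 2, 2, -3, -3]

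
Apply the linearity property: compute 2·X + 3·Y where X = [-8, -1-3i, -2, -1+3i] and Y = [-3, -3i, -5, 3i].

By linearity: DFT(2x + 3y) = 2·DFT(x) + 3·DFT(y)
= 2·[-8, -1-3i, -2, -1+3i] + 3·[-3, -3i, -5, 3i]

Computing element-wise:
Z[0] = 2·(-8) + 3·(-3) = -25
Z[1] = 2·(-1-3i) + 3·(-3i) = -2-15i
Z[2] = 2·(-2) + 3·(-5) = -19
Z[3] = 2·(-1+3i) + 3·(3i) = -2+15i

DFT(2x + 3y) = 2·X + 3·Y = [-25, -2-15i, -19, -2+15i]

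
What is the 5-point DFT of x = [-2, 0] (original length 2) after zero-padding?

Original 2-point DFT: [-2, -2]
Zero-padded 5-point DFT provides frequency interpolation.

DFT_5([x, 0, ...]) = [-2, -2, -2, -2, -2]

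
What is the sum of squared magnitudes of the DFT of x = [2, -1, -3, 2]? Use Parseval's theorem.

Parseval: Σ|x[n]|² = (1/N)Σ|X[k]|², so Σ|X[k]|² = N·Σ|x[n]|² = 4·18.0000

Σ|X[k]|² = N·Σ|x[n]|² = 4·18.0000 = 72.0000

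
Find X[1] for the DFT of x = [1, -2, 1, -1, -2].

X[1] = Σ(n=0 to 4) x[n] · ω_5^(1n) where ω_5 = e^(-2πi/5)
= (1)·ω_5^0 + (-2)·ω_5^1 + (1)·ω_5^2 + (-1)·ω_5^3 + (-2)·ω_5^4

X[1] = -0.2361-1.1756i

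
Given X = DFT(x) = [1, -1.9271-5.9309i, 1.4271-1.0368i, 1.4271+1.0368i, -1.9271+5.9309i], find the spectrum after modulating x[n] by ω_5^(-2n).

Modulation property: DFT(ω_5^(-2n)·x[n]) = X[(k-2) mod 5], so circularly shift X by 2 positions.

X[k-2] = [1.4271+1.0368i, -1.9271+5.9309i, 1, -1.9271-5.9309i, 1.4271-1.0368i]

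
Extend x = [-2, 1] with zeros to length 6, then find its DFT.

Original 2-point DFT: [-1, -3]
Zero-padded 6-point DFT provides frequency interpolation.

DFT_6([x, 0, ...]) = [-1, -1.5000-0.8660i, -2.5000-0.8660i, -3, -2.5000+0.8660i, -1.5000+0.8660i]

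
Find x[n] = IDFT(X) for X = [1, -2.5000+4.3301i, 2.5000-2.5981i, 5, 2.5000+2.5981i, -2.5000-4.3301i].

x[n] = (1/6) Σ(k=0 to 5) X[k] · e^(2πikn/6)

Computing each x[n]:
x[0] = 1
x[1] = -2
x[2] = -1
x[3] = 1
x[4] = 3
x[5] = -1

x = [1, -2, -1, 1, 3, -1]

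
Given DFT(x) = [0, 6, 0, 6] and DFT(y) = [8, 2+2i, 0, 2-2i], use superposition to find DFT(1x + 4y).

By linearity: DFT(1x + 4y) = 1·DFT(x) + 4·DFT(y)
= 1·[0, 6, 0, 6] + 4·[8, 2+2i, 0, 2-2i]

Computing element-wise:
Z[0] = 1·(0) + 4·(8) = 32
Z[1] = 1·(6) + 4·(2+2i) = 14+8i
Z[2] = 1·(0) + 4·(0) = 0
Z[3] = 1·(6) + 4·(2-2i) = 14-8i

DFT(1x + 4y) = 1·X + 4·Y = [32, 14+8i, 0, 14-8i]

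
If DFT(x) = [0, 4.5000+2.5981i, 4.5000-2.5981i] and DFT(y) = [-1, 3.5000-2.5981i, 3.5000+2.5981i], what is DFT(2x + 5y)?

By linearity: DFT(2x + 5y) = 2·DFT(x) + 5·DFT(y)
= 2·[0, 4.5000+2.5981i, 4.5000-2.5981i] + 5·[-1, 3.5000-2.5981i, 3.5000+2.5981i]

Computing element-wise:
Z[0] = 2·(0) + 5·(-1) = -5
Z[1] = 2·(4.5000+2.5981i) + 5·(3.5000-2.5981i) = 26.5000-7.7943i
Z[2] = 2·(4.5000-2.5981i) + 5·(3.5000+2.5981i) = 26.5000+7.7943i

DFT(2x + 5y) = 2·X + 5·Y = [-5, 26.5000-7.7943i, 26.5000+7.7943i]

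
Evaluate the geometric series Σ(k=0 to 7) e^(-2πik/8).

Sum of all nth roots of unity equals 0 for n > 1 (geometric series with r ≠ 1).

0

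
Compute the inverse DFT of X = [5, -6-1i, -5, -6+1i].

x[n] = (1/4) Σ(k=0 to 3) X[k] · e^(2πikn/4)

Computing each x[n]:
x[0] = -3
x[1] = 3
x[2] = 3
x[3] = 2

x = [-3, 3, 3, 2]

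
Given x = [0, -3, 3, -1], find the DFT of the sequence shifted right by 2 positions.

Time shift by 2: X_shifted[k] = ω_4^(2k) · X[k]
Shifted x = [3, -1, 0, -3]

DFT(x[n-2]) = [-1, 3-2i, 7, 3+2i]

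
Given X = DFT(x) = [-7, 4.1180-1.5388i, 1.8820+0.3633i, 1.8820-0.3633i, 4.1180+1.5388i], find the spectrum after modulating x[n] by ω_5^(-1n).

Modulation property: DFT(ω_5^(-1n)·x[n]) = X[(k-1) mod 5], so circularly shift X by 1 positions.

X[k-1] = [4.1180+1.5388i, -7, 4.1180-1.5388i, 1.8820+0.3633i, 1.8820-0.3633i]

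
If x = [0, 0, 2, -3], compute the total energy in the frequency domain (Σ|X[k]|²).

Parseval: Σ|x[n]|² = (1/N)Σ|X[k]|², so Σ|X[k]|² = N·Σ|x[n]|² = 4·13.0000

Σ|X[k]|² = N·Σ|x[n]|² = 4·13.0000 = 52.0000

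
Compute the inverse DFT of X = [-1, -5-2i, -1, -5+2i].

x[n] = (1/4) Σ(k=0 to 3) X[k] · e^(2πikn/4)

Computing each x[n]:
x[0] = -3
x[1] = 1
x[2] = 2
x[3] = -1

x = [-3, 1, 2, -1]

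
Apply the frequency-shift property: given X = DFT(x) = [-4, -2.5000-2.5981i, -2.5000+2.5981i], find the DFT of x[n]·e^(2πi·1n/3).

Modulation property: DFT(ω_3^(-1n)·x[n]) = X[(k-1) mod 3], so circularly shift X by 1 positions.

X[k-1] = [-2.5000+2.5981i, -4, -2.5000-2.5981i]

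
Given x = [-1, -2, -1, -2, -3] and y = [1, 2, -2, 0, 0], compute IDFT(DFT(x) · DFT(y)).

(x ⊛ y)[n] = Σ(m=0 to 4) x[m] · y[(n-m) mod 5]

Computing each output sample:
(x ⊛ y)[0] = -3
(x ⊛ y)[1] = 2
(x ⊛ y)[2] = -3
(x ⊛ y)[3] = 0
(x ⊛ y)[4] = -5

x ⊛ y = [-3, 2, -3, 0, -5]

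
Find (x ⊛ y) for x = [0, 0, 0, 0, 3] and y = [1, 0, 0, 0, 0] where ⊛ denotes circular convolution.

(x ⊛ y)[n] = Σ(m=0 to 4) x[m] · y[(n-m) mod 5]

Computing each output sample:
(x ⊛ y)[0] = 0
(x ⊛ y)[1] = 0
(x ⊛ y)[2] = 0
(x ⊛ y)[3] = 0
(x ⊛ y)[4] = 3

x ⊛ y = [0, 0, 0, 0, 3]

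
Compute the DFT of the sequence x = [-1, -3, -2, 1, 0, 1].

X[k] = Σ(n=0 to 5) x[n] · ω_6^(nk)
where ω_6 = e^(-2πi/6)

Computing each X[k]:
X[0] = -4
X[1] = -2.0000+5.1962i
X[2] = 2.0000+1.7321i
X[3] = -2
X[4] = 2.0000-1.7321i
X[5] = -2.0000-5.1962i

X = [-4, -2.0000+5.1962i, 2.0000+1.7321i, -2, 2.0000-1.7321i, -2.0000-5.1962i]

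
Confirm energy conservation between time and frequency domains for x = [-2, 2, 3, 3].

Time domain:
Σ|x[n]|² = |-2|² + |2|² + |3|² + |3|² = 26.0000

Frequency domain:
(1/4)Σ|X[k]|² = (1/4)(|6|² + |-5+1i|² + |-4|² + |-5-1i|²) = (1/4)·104.0000 = 26.0000

Both sides agree, confirming Parseval's theorem.

Σ|x[n]|² = (1/N)Σ|X[k]|² = 26.0000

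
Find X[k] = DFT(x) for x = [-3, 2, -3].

X[k] = Σ(n=0 to 2) x[n] · ω_3^(nk)
where ω_3 = e^(-2πi/3)

Computing each X[k]:
X[0] = -4
X[1] = -2.5000-4.3301i
X[2] = -2.5000+4.3301i

X = [-4, -2.5000-4.3301i, -2.5000+4.3301i]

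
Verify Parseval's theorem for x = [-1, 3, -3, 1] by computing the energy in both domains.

Time domain:
Σ|x[n]|² = |-1|² + |3|² + |-3|² + |1|² = 20.0000

Frequency domain:
(1/4)Σ|X[k]|² = (1/4)(|0|² + |2-2i|² + |-8|² + |2+2i|²) = (1/4)·80.0000 = 20.0000

Both sides agree, confirming Parseval's theorem.

Σ|x[n]|² = (1/N)Σ|X[k]|² = 20.0000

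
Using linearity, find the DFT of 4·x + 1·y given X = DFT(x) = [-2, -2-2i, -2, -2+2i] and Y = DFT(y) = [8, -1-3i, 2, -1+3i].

By linearity: DFT(4x + 1y) = 4·DFT(x) + 1·DFT(y)
= 4·[-2, -2-2i, -2, -2+2i] + 1·[8, -1-3i, 2, -1+3i]

Computing element-wise:
Z[0] = 4·(-2) + 1·(8) = 0
Z[1] = 4·(-2-2i) + 1·(-1-3i) = -9-11i
Z[2] = 4·(-2) + 1·(2) = -6
Z[3] = 4·(-2+2i) + 1·(-1+3i) = -9+11i

DFT(4x + 1y) = 4·X + 1·Y = [0, -9-11i, -6, -9+11i]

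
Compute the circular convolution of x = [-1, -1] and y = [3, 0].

(x ⊛ y)[n] = Σ(m=0 to 1) x[m] · y[(n-m) mod 2]

Computing each output sample:
(x ⊛ y)[0] = -3
(x ⊛ y)[1] = -3

x ⊛ y = [-3, -3]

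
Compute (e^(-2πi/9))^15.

Since ω_9^9 = 1, powers reduce modulo 9.
15 mod 9 = 6
So ω_9^15 = ω_9^6 = e^(-2πi·6/9)

ω_9^15 = ω_9^6 = -0.5000+0.8660i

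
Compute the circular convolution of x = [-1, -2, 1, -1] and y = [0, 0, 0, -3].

(x ⊛ y)[n] = Σ(m=0 to 3) x[m] · y[(n-m) mod 4]

Computing each output sample:
(x ⊛ y)[0] = 6
(x ⊛ y)[1] = -3
(x ⊛ y)[2] = 3
(x ⊛ y)[3] = 3

x ⊛ y = [6, -3, 3, 3]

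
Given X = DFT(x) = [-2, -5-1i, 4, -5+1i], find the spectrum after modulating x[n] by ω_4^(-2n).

Modulation property: DFT(ω_4^(-2n)·x[n]) = X[(k-2) mod 4], so circularly shift X by 2 positions.

X[k-2] = [4, -5+1i, -2, -5-1i]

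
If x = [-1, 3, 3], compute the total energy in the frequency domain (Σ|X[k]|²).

Parseval: Σ|x[n]|² = (1/N)Σ|X[k]|², so Σ|X[k]|² = N·Σ|x[n]|² = 3·19.0000

Σ|X[k]|² = N·Σ|x[n]|² = 3·19.0000 = 57.0000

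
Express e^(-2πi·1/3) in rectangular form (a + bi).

ω_3^1 = e^(-2πi·1/3)
= cos(-2π·1/3) + i·sin(-2π·1/3)
= cos(-2π/3) + i·sin(-2π/3)

ω_3^1 = cos(-2π/3) + i·sin(-2π/3) = -0.5000-0.8660i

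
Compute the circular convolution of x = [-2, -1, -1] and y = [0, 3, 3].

(x ⊛ y)[n] = Σ(m=0 to 2) x[m] · y[(n-m) mod 3]

Computing each output sample:
(x ⊛ y)[0] = -6
(x ⊛ y)[1] = -9
(x ⊛ y)[2] = -9

x ⊛ y = [-6, -9, -9]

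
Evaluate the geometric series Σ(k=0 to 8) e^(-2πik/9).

Sum of all nth roots of unity equals 0 for n > 1 (geometric series with r ≠ 1).

0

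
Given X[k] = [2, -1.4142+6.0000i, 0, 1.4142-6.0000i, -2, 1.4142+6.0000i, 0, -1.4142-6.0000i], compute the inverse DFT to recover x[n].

x[n] = (1/8) Σ(k=0 to 7) X[k] · e^(2πikn/8)

Computing each x[n]:
x[0] = 0
x[1] = 0
x[2] = -3
x[3] = 1
x[4] = 0
x[5] = 1
x[6] = 3
x[7] = 0

x = [0, 0, -3, 1, 0, 1, 3, 0]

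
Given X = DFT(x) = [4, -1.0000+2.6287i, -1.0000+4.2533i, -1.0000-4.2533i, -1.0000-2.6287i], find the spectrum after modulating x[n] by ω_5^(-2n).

Modulation property: DFT(ω_5^(-2n)·x[n]) = X[(k-2) mod 5], so circularly shift X by 2 positions.

X[k-2] = [-1.0000-4.2533i, -1.0000-2.6287i, 4, -1.0000+2.6287i, -1.0000+4.2533i]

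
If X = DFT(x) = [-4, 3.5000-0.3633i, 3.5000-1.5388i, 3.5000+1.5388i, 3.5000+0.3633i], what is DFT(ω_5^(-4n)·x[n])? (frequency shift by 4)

Modulation property: DFT(ω_5^(-4n)·x[n]) = X[(k-4) mod 5], so circularly shift X by 4 positions.

X[k-4] = [3.5000-0.3633i, 3.5000-1.5388i, 3.5000+1.5388i, 3.5000+0.3633i, -4]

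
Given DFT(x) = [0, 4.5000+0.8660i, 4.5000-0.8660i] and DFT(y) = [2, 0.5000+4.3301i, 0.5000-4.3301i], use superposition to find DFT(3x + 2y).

By linearity: DFT(3x + 2y) = 3·DFT(x) + 2·DFT(y)
= 3·[0, 4.5000+0.8660i, 4.5000-0.8660i] + 2·[2, 0.5000+4.3301i, 0.5000-4.3301i]

Computing element-wise:
Z[0] = 3·(0) + 2·(2) = 4
Z[1] = 3·(4.5000+0.8660i) + 2·(0.5000+4.3301i) = 14.5000+11.2582i
Z[2] = 3·(4.5000-0.8660i) + 2·(0.5000-4.3301i) = 14.5000-11.2582i

DFT(3x + 2y) = 3·X + 2·Y = [4, 14.5000+11.2582i, 14.5000-11.2582i]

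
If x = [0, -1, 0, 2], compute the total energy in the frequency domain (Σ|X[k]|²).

Parseval: Σ|x[n]|² = (1/N)Σ|X[k]|², so Σ|X[k]|² = N·Σ|x[n]|² = 4·5.0000

Σ|X[k]|² = N·Σ|x[n]|² = 4·5.0000 = 20.0000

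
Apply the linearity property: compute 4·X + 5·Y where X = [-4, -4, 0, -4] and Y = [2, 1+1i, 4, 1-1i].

By linearity: DFT(4x + 5y) = 4·DFT(x) + 5·DFT(y)
= 4·[-4, -4, 0, -4] + 5·[2, 1+1i, 4, 1-1i]

Computing element-wise:
Z[0] = 4·(-4) + 5·(2) = -6
Z[1] = 4·(-4) + 5·(1+1i) = -11+5i
Z[2] = 4·(0) + 5·(4) = 20
Z[3] = 4·(-4) + 5·(1-1i) = -11-5i

DFT(4x + 5y) = 4·X + 5·Y = [-6, -11+5i, 20, -11-5i]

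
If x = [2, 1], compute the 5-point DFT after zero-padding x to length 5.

Original 2-point DFT: [3, 1]
Zero-padded 5-point DFT provides frequency interpolation.

DFT_5([x, 0, ...]) = [3, 2.3090-0.9511i, 1.1910-0.5878i, 1.1910+0.5878i, 2.3090+0.9511i]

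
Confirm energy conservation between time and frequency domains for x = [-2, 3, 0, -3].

Time domain:
Σ|x[n]|² = |-2|² + |3|² + |0|² + |-3|² = 22.0000

Frequency domain:
(1/4)Σ|X[k]|² = (1/4)(|-2|² + |-2-6i|² + |-2|² + |-2+6i|²) = (1/4)·88.0000 = 22.0000

Both sides agree, confirming Parseval's theorem.

Σ|x[n]|² = (1/N)Σ|X[k]|² = 22.0000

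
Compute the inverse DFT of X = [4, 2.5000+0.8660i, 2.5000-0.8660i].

x[n] = (1/3) Σ(k=0 to 2) X[k] · e^(2πikn/3)

Computing each x[n]:
x[0] = 3
x[1] = 0
x[2] = 1

x = [3, 0, 1]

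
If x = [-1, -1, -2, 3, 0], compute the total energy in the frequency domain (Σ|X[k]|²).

Parseval: Σ|x[n]|² = (1/N)Σ|X[k]|², so Σ|X[k]|² = N·Σ|x[n]|² = 5·15.0000

Σ|X[k]|² = N·Σ|x[n]|² = 5·15.0000 = 75.0000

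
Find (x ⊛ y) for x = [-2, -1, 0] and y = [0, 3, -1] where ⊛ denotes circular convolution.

(x ⊛ y)[n] = Σ(m=0 to 2) x[m] · y[(n-m) mod 3]

Computing each output sample:
(x ⊛ y)[0] = 1
(x ⊛ y)[1] = -6
(x ⊛ y)[2] = -1

x ⊛ y = [1, -6, -1]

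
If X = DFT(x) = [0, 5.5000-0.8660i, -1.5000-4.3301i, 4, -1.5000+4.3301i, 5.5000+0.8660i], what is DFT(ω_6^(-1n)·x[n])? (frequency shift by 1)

Modulation property: DFT(ω_6^(-1n)·x[n]) = X[(k-1) mod 6], so circularly shift X by 1 positions.

X[k-1] = [5.5000+0.8660i, 0, 5.5000-0.8660i, -1.5000-4.3301i, 4, -1.5000+4.3301i]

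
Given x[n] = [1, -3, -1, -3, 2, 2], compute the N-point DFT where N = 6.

X[k] = Σ(n=0 to 5) x[n] · ω_6^(nk)
where ω_6 = e^(-2πi/6)

Computing each X[k]:
X[0] = -2
X[1] = 3.0000+6.9282i
X[2] = -2.0000+1.7321i
X[3] = 6
X[4] = -2.0000-1.7321i
X[5] = 3.0000-6.9282i

X = [-2, 3.0000+6.9282i, -2.0000+1.7321i, 6, -2.0000-1.7321i, 3.0000-6.9282i]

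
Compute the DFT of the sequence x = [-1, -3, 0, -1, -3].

X[k] = Σ(n=0 to 4) x[n] · ω_5^(nk)
where ω_5 = e^(-2πi/5)

Computing each X[k]:
X[0] = -8
X[1] = -2.0451-0.5878i
X[2] = 3.5451+0.9511i
X[3] = 3.5451-0.9511i
X[4] = -2.0451+0.5878i

X = [-8, -2.0451-0.5878i, 3.5451+0.9511i, 3.5451-0.9511i, -2.0451+0.5878i]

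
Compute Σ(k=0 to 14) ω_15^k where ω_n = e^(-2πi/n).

Sum of all nth roots of unity equals 0 for n > 1 (geometric series with r ≠ 1).

0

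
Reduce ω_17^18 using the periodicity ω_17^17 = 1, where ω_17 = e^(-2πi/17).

Since ω_17^17 = 1, powers reduce modulo 17.
18 mod 17 = 1
So ω_17^18 = ω_17^1 = e^(-2πi·1/17)

ω_17^18 = ω_17^1 = 0.9325-0.3612i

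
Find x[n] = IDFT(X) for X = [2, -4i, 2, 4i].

x[n] = (1/4) Σ(k=0 to 3) X[k] · e^(2πikn/4)

Computing each x[n]:
x[0] = 1
x[1] = 2
x[2] = 1
x[3] = -2

x = [1, 2, 1, -2]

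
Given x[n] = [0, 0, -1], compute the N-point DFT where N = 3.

X[k] = Σ(n=0 to 2) x[n] · ω_3^(nk)
where ω_3 = e^(-2πi/3)

Computing each X[k]:
X[0] = -1
X[1] = 0.5000-0.8660i
X[2] = 0.5000+0.8660i

X = [-1, 0.5000-0.8660i, 0.5000+0.8660i]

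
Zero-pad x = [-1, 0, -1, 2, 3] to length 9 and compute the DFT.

Original 5-point DFT: [3, -0.8820+4.6165i, -3.1180-1.0898i, -3.1180+1.0898i, -0.8820-4.6165i]
Zero-padded 9-point DFT provides frequency interpolation.

DFT_9([x, 0, ...]) = [3, -4.9927-1.7733i, 1.2378+4.0024i, -3.4641i, -2.2451+0.5796i, -2.2451-0.5796i, 3.4641i, 1.2378-4.0024i, -4.9927+1.7733i]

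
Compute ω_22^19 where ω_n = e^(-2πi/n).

ω_22^19 = e^(-2πi·19/22)
= cos(-2π·19/22) + i·sin(-2π·19/22)
= cos(-38π/22) + i·sin(-38π/22)

ω_22^19 = cos(-38π/22) + i·sin(-38π/22) = 0.6549+0.7557i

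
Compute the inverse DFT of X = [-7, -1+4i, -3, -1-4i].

x[n] = (1/4) Σ(k=0 to 3) X[k] · e^(2πikn/4)

Computing each x[n]:
x[0] = -3
x[1] = -3
x[2] = -2
x[3] = 1

x = [-3, -3, -2, 1]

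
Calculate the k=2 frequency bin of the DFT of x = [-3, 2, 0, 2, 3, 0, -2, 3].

X[2] = Σ(n=0 to 7) x[n] · ω_8^(2n) where ω_8 = e^(-2πi/8)
= (-3)·ω_8^0 + (2)·ω_8^2 + (0)·ω_8^4 + (2)·ω_8^6 + (3)·ω_8^8 + (0)·ω_8^10 + (-2)·ω_8^12 + (3)·ω_8^14

X[2] = 2+3i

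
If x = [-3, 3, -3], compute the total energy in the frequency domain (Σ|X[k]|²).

Parseval: Σ|x[n]|² = (1/N)Σ|X[k]|², so Σ|X[k]|² = N·Σ|x[n]|² = 3·27.0000

Σ|X[k]|² = N·Σ|x[n]|² = 3·27.0000 = 81.0000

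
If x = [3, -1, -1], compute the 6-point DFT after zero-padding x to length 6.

Original 3-point DFT: [1, 4, 4]
Zero-padded 6-point DFT provides frequency interpolation.

DFT_6([x, 0, ...]) = [1, 3.0000+1.7321i, 4, 3, 4, 3.0000-1.7321i]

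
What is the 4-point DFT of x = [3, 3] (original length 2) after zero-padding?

Original 2-point DFT: [6, 0]
Zero-padded 4-point DFT provides frequency interpolation.

DFT_4([x, 0, ...]) = [6, 3-3i, 0, 3+3i]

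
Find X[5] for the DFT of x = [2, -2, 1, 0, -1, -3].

X[5] = Σ(n=0 to 5) x[n] · ω_6^(5n) where ω_6 = e^(-2πi/6)
= (2)·ω_6^0 + (-2)·ω_6^5 + (1)·ω_6^10 + (0)·ω_6^15 + (-1)·ω_6^20 + (-3)·ω_6^25

X[5] = -0.5000+2.5981i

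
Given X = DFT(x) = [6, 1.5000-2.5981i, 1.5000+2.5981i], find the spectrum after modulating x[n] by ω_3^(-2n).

Modulation property: DFT(ω_3^(-2n)·x[n]) = X[(k-2) mod 3], so circularly shift X by 2 positions.

X[k-2] = [1.5000-2.5981i, 1.5000+2.5981i, 6]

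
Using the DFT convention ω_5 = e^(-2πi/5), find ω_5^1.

ω_5^1 = e^(-2πi·1/5)
= cos(-2π·1/5) + i·sin(-2π·1/5)
= cos(-2π/5) + i·sin(-2π/5)

ω_5^1 = cos(-2π/5) + i·sin(-2π/5) = 0.3090-0.9511i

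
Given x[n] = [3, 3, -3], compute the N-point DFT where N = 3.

X[k] = Σ(n=0 to 2) x[n] · ω_3^(nk)
where ω_3 = e^(-2πi/3)

Computing each X[k]:
X[0] = 3
X[1] = 3.0000-5.1962i
X[2] = 3.0000+5.1962i

X = [3, 3.0000-5.1962i, 3.0000+5.1962i]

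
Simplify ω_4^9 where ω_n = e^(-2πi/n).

Since ω_4^4 = 1, powers reduce modulo 4.
9 mod 4 = 1
So ω_4^9 = ω_4^1 = e^(-2πi·1/4)

ω_4^9 = ω_4^1 = -1i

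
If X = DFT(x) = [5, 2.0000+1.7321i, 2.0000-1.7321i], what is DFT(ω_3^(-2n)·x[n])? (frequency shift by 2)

Modulation property: DFT(ω_3^(-2n)·x[n]) = X[(k-2) mod 3], so circularly shift X by 2 positions.

X[k-2] = [2.0000+1.7321i, 2.0000-1.7321i, 5]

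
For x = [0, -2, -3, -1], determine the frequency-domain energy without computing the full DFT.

Parseval: Σ|x[n]|² = (1/N)Σ|X[k]|², so Σ|X[k]|² = N·Σ|x[n]|² = 4·14.0000

Σ|X[k]|² = N·Σ|x[n]|² = 4·14.0000 = 56.0000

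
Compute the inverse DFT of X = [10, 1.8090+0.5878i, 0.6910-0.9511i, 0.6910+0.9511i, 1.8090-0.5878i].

x[n] = (1/5) Σ(k=0 to 4) X[k] · e^(2πikn/5)

Computing each x[n]:
x[0] = 3
x[1] = 2
x[2] = 1
x[3] = 2
x[4] = 2

x = [3, 2, 1, 2, 2]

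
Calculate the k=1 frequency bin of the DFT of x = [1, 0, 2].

X[1] = Σ(n=0 to 2) x[n] · ω_3^(1n) where ω_3 = e^(-2πi/3)
= (1)·ω_3^0 + (0)·ω_3^1 + (2)·ω_3^2

X[1] = 1.7321i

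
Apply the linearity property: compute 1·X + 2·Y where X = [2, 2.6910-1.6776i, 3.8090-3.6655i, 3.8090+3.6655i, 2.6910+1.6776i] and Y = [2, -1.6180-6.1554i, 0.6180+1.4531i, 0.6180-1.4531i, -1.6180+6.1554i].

By linearity: DFT(1x + 2y) = 1·DFT(x) + 2·DFT(y)
= 1·[2, 2.6910-1.6776i, 3.8090-3.6655i, 3.8090+3.6655i, 2.6910+1.6776i] + 2·[2, -1.6180-6.1554i, 0.6180+1.4531i, 0.6180-1.4531i, -1.6180+6.1554i]

Computing element-wise:
Z[0] = 1·(2) + 2·(2) = 6
Z[1] = 1·(2.6910-1.6776i) + 2·(-1.6180-6.1554i) = -0.5450-13.9884i
Z[2] = 1·(3.8090-3.6655i) + 2·(0.6180+1.4531i) = 5.0450-0.7593i
Z[3] = 1·(3.8090+3.6655i) + 2·(0.6180-1.4531i) = 5.0450+0.7593i
Z[4] = 1·(2.6910+1.6776i) + 2·(-1.6180+6.1554i) = -0.5450+13.9884i

DFT(1x + 2y) = 1·X + 2·Y = [6, -0.5450-13.9884i, 5.0450-0.7593i, 5.0450+0.7593i, -0.5450+13.9884i]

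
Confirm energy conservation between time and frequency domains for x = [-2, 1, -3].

Time domain:
Σ|x[n]|² = |-2|² + |1|² + |-3|² = 14.0000

Frequency domain:
(1/3)Σ|X[k]|² = (1/3)(|-4|² + |-1.0000-3.4641i|² + |-1.0000+3.4641i|²) = (1/3)·42.0000 = 14.0000

Both sides agree, confirming Parseval's theorem.

Σ|x[n]|² = (1/N)Σ|X[k]|² = 14.0000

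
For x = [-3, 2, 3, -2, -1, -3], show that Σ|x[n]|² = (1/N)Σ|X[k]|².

Time domain:
Σ|x[n]|² = |-3|² + |2|² + |3|² + |-2|² + |-1|² + |-3|² = 36.0000

Frequency domain:
(1/6)Σ|X[k]|² = (1/6)(|-4|² + |-2.5000-7.7942i|² + |-5.5000-0.8660i|² + |2|² + |-5.5000+0.8660i|² + |-2.5000+7.7942i|²) = (1/6)·216.0000 = 36.0000

Both sides agree, confirming Parseval's theorem.

Σ|x[n]|² = (1/N)Σ|X[k]|² = 36.0000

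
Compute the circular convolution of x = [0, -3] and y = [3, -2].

(x ⊛ y)[n] = Σ(m=0 to 1) x[m] · y[(n-m) mod 2]

Computing each output sample:
(x ⊛ y)[0] = 6
(x ⊛ y)[1] = -9

x ⊛ y = [6, -9]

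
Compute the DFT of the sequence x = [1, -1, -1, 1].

X[k] = Σ(n=0 to 3) x[n] · ω_4^(nk)
where ω_4 = e^(-2πi/4)

Computing each X[k]:
X[0] = 0
X[1] = 2+2i
X[2] = 0
X[3] = 2-2i

X = [0, 2+2i, 0, 2-2i]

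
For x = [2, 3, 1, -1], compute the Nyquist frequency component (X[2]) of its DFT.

X[2] = Σ(n=0 to 3) x[n] · ω_4^(2n) where ω_4 = e^(-2πi/4)
= (2)·ω_4^0 + (3)·ω_4^2 + (1)·ω_4^4 + (-1)·ω_4^6

X[2] = 1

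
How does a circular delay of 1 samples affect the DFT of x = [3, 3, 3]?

Time shift by 1: X_shifted[k] = ω_3^(1k) · X[k]
Shifted x = [3, 3, 3]

DFT(x[n-1]) = [9, 0, 0]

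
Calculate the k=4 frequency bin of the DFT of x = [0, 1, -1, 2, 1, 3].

X[4] = Σ(n=0 to 5) x[n] · ω_6^(4n) where ω_6 = e^(-2πi/6)
= (0)·ω_6^0 + (1)·ω_6^4 + (-1)·ω_6^8 + (2)·ω_6^12 + (1)·ω_6^16 + (3)·ω_6^20

X[4] = 0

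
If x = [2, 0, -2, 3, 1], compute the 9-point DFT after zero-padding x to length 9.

Original 5-point DFT: [4, 1.5000+3.8900i, 1.5000-4.1675i, 1.5000+4.1675i, 1.5000-3.8900i]
Zero-padded 9-point DFT provides frequency interpolation.

DFT_9([x, 0, ...]) = [4, -0.7870-0.9705i, 3.1454+3.9249i, 5.5000-2.5981i, -0.8584-2.8988i, -0.8584+2.8988i, 5.5000+2.5981i, 3.1454-3.9249i, -0.7870+0.9705i]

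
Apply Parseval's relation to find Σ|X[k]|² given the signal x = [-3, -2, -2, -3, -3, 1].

Parseval: Σ|x[n]|² = (1/N)Σ|X[k]|², so Σ|X[k]|² = N·Σ|x[n]|² = 6·36.0000

Σ|X[k]|² = N·Σ|x[n]|² = 6·36.0000 = 216.0000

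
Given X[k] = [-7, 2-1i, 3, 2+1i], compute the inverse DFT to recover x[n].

x[n] = (1/4) Σ(k=0 to 3) X[k] · e^(2πikn/4)

Computing each x[n]:
x[0] = 0
x[1] = -2
x[2] = -2
x[3] = -3

x = [0, -2, -2, -3]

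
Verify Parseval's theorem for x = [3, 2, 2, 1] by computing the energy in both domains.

Time domain:
Σ|x[n]|² = |3|² + |2|² + |2|² + |1|² = 18.0000

Frequency domain:
(1/4)Σ|X[k]|² = (1/4)(|8|² + |1-1i|² + |2|² + |1+1i|²) = (1/4)·72.0000 = 18.0000

Both sides agree, confirming Parseval's theorem.

Σ|x[n]|² = (1/N)Σ|X[k]|² = 18.0000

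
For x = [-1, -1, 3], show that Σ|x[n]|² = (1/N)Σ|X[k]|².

Time domain:
Σ|x[n]|² = |-1|² + |-1|² + |3|² = 11.0000

Frequency domain:
(1/3)Σ|X[k]|² = (1/3)(|1|² + |-2.0000+3.4641i|² + |-2.0000-3.4641i|²) = (1/3)·33.0000 = 11.0000

Both sides agree, confirming Parseval's theorem.

Σ|x[n]|² = (1/N)Σ|X[k]|² = 11.0000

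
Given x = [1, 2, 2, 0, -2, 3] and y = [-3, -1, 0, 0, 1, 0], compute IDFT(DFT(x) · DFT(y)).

(x ⊛ y)[n] = Σ(m=0 to 5) x[m] · y[(n-m) mod 6]

Computing each output sample:
(x ⊛ y)[0] = -4
(x ⊛ y)[1] = -7
(x ⊛ y)[2] = -10
(x ⊛ y)[3] = 1
(x ⊛ y)[4] = 7
(x ⊛ y)[5] = -5

x ⊛ y = [-4, -7, -10, 1, 7, -5]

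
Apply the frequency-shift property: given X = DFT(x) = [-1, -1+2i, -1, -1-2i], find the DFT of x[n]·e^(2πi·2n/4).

Modulation property: DFT(ω_4^(-2n)·x[n]) = X[(k-2) mod 4], so circularly shift X by 2 positions.

X[k-2] = [-1, -1-2i, -1, -1+2i]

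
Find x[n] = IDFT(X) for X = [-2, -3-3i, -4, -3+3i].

x[n] = (1/4) Σ(k=0 to 3) X[k] · e^(2πikn/4)

Computing each x[n]:
x[0] = -3
x[1] = 2
x[2] = 0
x[3] = -1

x = [-3, 2, 0, -1]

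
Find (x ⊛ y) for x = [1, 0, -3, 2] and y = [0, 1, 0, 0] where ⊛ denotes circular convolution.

(x ⊛ y)[n] = Σ(m=0 to 3) x[m] · y[(n-m) mod 4]

Computing each output sample:
(x ⊛ y)[0] = 2
(x ⊛ y)[1] = 1
(x ⊛ y)[2] = 0
(x ⊛ y)[3] = -3

x ⊛ y = [2, 1, 0, -3]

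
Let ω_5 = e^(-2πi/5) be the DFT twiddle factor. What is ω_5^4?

ω_5^4 = e^(-2πi·4/5)
= cos(-2π·4/5) + i·sin(-2π·4/5)
= cos(-8π/5) + i·sin(-8π/5)

ω_5^4 = cos(-8π/5) + i·sin(-8π/5) = 0.3090+0.9511i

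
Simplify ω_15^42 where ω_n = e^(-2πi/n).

Since ω_15^15 = 1, powers reduce modulo 15.
42 mod 15 = 12
So ω_15^42 = ω_15^12 = e^(-2πi·12/15)

ω_15^42 = ω_15^12 = 0.3090+0.9511i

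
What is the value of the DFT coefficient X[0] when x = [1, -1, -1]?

X[0] = Σ(n=0 to 2) x[n] · ω_3^0 = Σ x[n]
= (1) + (-1) + (-1)

X[0] = -1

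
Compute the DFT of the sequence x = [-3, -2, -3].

X[k] = Σ(n=0 to 2) x[n] · ω_3^(nk)
where ω_3 = e^(-2πi/3)

Computing each X[k]:
X[0] = -8
X[1] = -0.5000-0.8660i
X[2] = -0.5000+0.8660i

X = [-8, -0.5000-0.8660i, -0.5000+0.8660i]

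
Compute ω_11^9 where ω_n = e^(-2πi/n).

ω_11^9 = e^(-2πi·9/11)
= cos(-2π·9/11) + i·sin(-2π·9/11)
= cos(-18π/11) + i·sin(-18π/11)

ω_11^9 = cos(-18π/11) + i·sin(-18π/11) = 0.4154+0.9096i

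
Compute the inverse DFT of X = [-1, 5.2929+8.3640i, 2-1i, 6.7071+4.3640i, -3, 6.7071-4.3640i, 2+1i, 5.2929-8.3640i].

x[n] = (1/8) Σ(k=0 to 7) X[k] · e^(2πikn/8)

Computing each x[n]:
x[0] = 3
x[1] = -2
x[2] = -2
x[3] = -2
x[4] = -3
x[5] = 3
x[6] = 0
x[7] = 2

x = [3, -2, -2, -2, -3, 3, 0, 2]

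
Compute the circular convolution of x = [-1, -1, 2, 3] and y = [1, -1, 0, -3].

(x ⊛ y)[n] = Σ(m=0 to 3) x[m] · y[(n-m) mod 4]

Computing each output sample:
(x ⊛ y)[0] = -1
(x ⊛ y)[1] = -6
(x ⊛ y)[2] = -6
(x ⊛ y)[3] = 4

x ⊛ y = [-1, -6, -6, 4]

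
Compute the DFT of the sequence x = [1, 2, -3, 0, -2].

X[k] = Σ(n=0 to 4) x[n] · ω_5^(nk)
where ω_5 = e^(-2πi/5)

Computing each X[k]:
X[0] = -2
X[1] = 3.4271-2.0409i
X[2] = 0.0729-5.2043i
X[3] = 0.0729+5.2043i
X[4] = 3.4271+2.0409i

X = [-2, 3.4271-2.0409i, 0.0729-5.2043i, 0.0729+5.2043i, 3.4271+2.0409i]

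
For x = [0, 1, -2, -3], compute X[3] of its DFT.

X[3] = Σ(n=0 to 3) x[n] · ω_4^(3n) where ω_4 = e^(-2πi/4)
= (0)·ω_4^0 + (1)·ω_4^3 + (-2)·ω_4^6 + (-3)·ω_4^9

X[3] = 2+4i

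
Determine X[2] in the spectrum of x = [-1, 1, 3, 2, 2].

X[2] = Σ(n=0 to 4) x[n] · ω_5^(2n) where ω_5 = e^(-2πi/5)
= (-1)·ω_5^0 + (1)·ω_5^2 + (3)·ω_5^4 + (2)·ω_5^6 + (2)·ω_5^8

X[2] = -1.8820+1.5388i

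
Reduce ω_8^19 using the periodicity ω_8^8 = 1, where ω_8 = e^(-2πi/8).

Since ω_8^8 = 1, powers reduce modulo 8.
19 mod 8 = 3
So ω_8^19 = ω_8^3 = e^(-2πi·3/8)

ω_8^19 = ω_8^3 = -0.7071-0.7071i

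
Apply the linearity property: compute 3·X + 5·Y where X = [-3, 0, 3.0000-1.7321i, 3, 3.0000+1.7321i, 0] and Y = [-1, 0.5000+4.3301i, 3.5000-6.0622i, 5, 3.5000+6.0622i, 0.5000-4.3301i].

By linearity: DFT(3x + 5y) = 3·DFT(x) + 5·DFT(y)
= 3·[-3, 0, 3.0000-1.7321i, 3, 3.0000+1.7321i, 0] + 5·[-1, 0.5000+4.3301i, 3.5000-6.0622i, 5, 3.5000+6.0622i, 0.5000-4.3301i]

Computing element-wise:
Z[0] = 3·(-3) + 5·(-1) = -14
Z[1] = 3·(0) + 5·(0.5000+4.3301i) = 2.5000+21.6505i
Z[2] = 3·(3.0000-1.7321i) + 5·(3.5000-6.0622i) = 26.5000-35.5073i
Z[3] = 3·(3) + 5·(5) = 34
Z[4] = 3·(3.0000+1.7321i) + 5·(3.5000+6.0622i) = 26.5000+35.5073i
Z[5] = 3·(0) + 5·(0.5000-4.3301i) = 2.5000-21.6505i

DFT(3x + 5y) = 3·X + 5·Y = [-14, 2.5000+21.6505i, 26.5000-35.5073i, 34, 26.5000+35.5073i, 2.5000-21.6505i]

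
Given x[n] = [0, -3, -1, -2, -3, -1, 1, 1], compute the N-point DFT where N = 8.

X[k] = Σ(n=0 to 7) x[n] · ω_8^(nk)
where ω_8 = e^(-2πi/8)

Computing each X[k]:
X[0] = -8
X[1] = 3.7071+5.5355i
X[2] = -3+3i
X[3] = 2.2929+1.5355i
X[4] = 2
X[5] = 2.2929-1.5355i
X[6] = -3-3i
X[7] = 3.7071-5.5355i

X = [-8, 3.7071+5.5355i, -3+3i, 2.2929+1.5355i, 2, 2.2929-1.5355i, -3-3i, 3.7071-5.5355i]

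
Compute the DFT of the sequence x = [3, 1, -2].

X[k] = Σ(n=0 to 2) x[n] · ω_3^(nk)
where ω_3 = e^(-2πi/3)

Computing each X[k]:
X[0] = 2
X[1] = 3.5000-2.5981i
X[2] = 3.5000+2.5981i

X = [2, 3.5000-2.5981i, 3.5000+2.5981i]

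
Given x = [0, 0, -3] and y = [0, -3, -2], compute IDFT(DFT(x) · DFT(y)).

(x ⊛ y)[n] = Σ(m=0 to 2) x[m] · y[(n-m) mod 3]

Computing each output sample:
(x ⊛ y)[0] = 9
(x ⊛ y)[1] = 6
(x ⊛ y)[2] = 0

x ⊛ y = [9, 6, 0]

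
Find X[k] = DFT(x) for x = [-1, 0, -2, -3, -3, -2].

X[k] = Σ(n=0 to 5) x[n] · ω_6^(nk)
where ω_6 = e^(-2πi/6)

Computing each X[k]:
X[0] = -11
X[1] = 3.5000-2.5981i
X[2] = -0.5000-0.8660i
X[3] = -1
X[4] = -0.5000+0.8660i
X[5] = 3.5000+2.5981i

X = [-11, 3.5000-2.5981i, -0.5000-0.8660i, -1, -0.5000+0.8660i, 3.5000+2.5981i]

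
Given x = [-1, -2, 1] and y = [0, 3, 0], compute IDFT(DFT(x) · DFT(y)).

(x ⊛ y)[n] = Σ(m=0 to 2) x[m] · y[(n-m) mod 3]

Computing each output sample:
(x ⊛ y)[0] = 3
(x ⊛ y)[1] = -3
(x ⊛ y)[2] = -6

x ⊛ y = [3, -3, -6]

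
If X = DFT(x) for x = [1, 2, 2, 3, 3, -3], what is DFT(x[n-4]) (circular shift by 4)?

Time shift by 4: X_shifted[k] = ω_6^(4k) · X[k]
Shifted x = [2, 3, 3, -3, 1, 2]

DFT(x[n-4]) = [8, 5.5000-2.5981i, -5.5000+0.8660i, 4, -5.5000-0.8660i, 5.5000+2.5981i]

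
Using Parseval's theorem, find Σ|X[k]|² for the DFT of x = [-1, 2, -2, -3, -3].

Parseval: Σ|x[n]|² = (1/N)Σ|X[k]|², so Σ|X[k]|² = N·Σ|x[n]|² = 5·27.0000

Σ|X[k]|² = N·Σ|x[n]|² = 5·27.0000 = 135.0000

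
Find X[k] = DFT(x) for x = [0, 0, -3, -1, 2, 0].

X[k] = Σ(n=0 to 5) x[n] · ω_6^(nk)
where ω_6 = e^(-2πi/6)

Computing each X[k]:
X[0] = -2
X[1] = 1.5000+4.3301i
X[2] = -0.5000-4.3301i
X[3] = 0
X[4] = -0.5000+4.3301i
X[5] = 1.5000-4.3301i

X = [-2, 1.5000+4.3301i, -0.5000-4.3301i, 0, -0.5000+4.3301i, 1.5000-4.3301i]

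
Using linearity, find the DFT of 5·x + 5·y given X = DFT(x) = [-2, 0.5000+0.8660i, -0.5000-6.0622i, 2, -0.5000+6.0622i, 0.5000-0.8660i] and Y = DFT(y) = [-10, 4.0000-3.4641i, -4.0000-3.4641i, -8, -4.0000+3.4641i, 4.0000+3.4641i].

By linearity: DFT(5x + 5y) = 5·DFT(x) + 5·DFT(y)
= 5·[-2, 0.5000+0.8660i, -0.5000-6.0622i, 2, -0.5000+6.0622i, 0.5000-0.8660i] + 5·[-10, 4.0000-3.4641i, -4.0000-3.4641i, -8, -4.0000+3.4641i, 4.0000+3.4641i]

Computing element-wise:
Z[0] = 5·(-2) + 5·(-10) = -60
Z[1] = 5·(0.5000+0.8660i) + 5·(4.0000-3.4641i) = 22.5000-12.9905i
Z[2] = 5·(-0.5000-6.0622i) + 5·(-4.0000-3.4641i) = -22.5000-47.6315i
Z[3] = 5·(2) + 5·(-8) = -30
Z[4] = 5·(-0.5000+6.0622i) + 5·(-4.0000+3.4641i) = -22.5000+47.6315i
Z[5] = 5·(0.5000-0.8660i) + 5·(4.0000+3.4641i) = 22.5000+12.9905i

DFT(5x + 5y) = 5·X + 5·Y = [-60, 22.5000-12.9905i, -22.5000-47.6315i, -30, -22.5000+47.6315i, 22.5000+12.9905i]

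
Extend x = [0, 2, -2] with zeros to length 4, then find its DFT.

Original 3-point DFT: [0, -3.4641i, 3.4641i]
Zero-padded 4-point DFT provides frequency interpolation.

DFT_4([x, 0, ...]) = [0, 2-2i, -4, 2+2i]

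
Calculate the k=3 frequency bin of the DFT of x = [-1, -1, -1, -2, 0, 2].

X[3] = Σ(n=0 to 5) x[n] · ω_6^(3n) where ω_6 = e^(-2πi/6)
= (-1)·ω_6^0 + (-1)·ω_6^3 + (-1)·ω_6^6 + (-2)·ω_6^9 + (0)·ω_6^12 + (2)·ω_6^15

X[3] = -1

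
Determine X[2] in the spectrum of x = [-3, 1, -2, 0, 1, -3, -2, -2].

X[2] = Σ(n=0 to 7) x[n] · ω_8^(2n) where ω_8 = e^(-2πi/8)
= (-3)·ω_8^0 + (1)·ω_8^2 + (-2)·ω_8^4 + (0)·ω_8^6 + (1)·ω_8^8 + (-3)·ω_8^10 + (-2)·ω_8^12 + (-2)·ω_8^14

X[2] = 2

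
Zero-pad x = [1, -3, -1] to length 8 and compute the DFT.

Original 3-point DFT: [-3, 3.0000+1.7321i, 3.0000-1.7321i]
Zero-padded 8-point DFT provides frequency interpolation.

DFT_8([x, 0, ...]) = [-3, -1.1213+3.1213i, 2+3i, 3.1213+1.1213i, 3, 3.1213-1.1213i, 2-3i, -1.1213-3.1213i]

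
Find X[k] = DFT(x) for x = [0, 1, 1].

X[k] = Σ(n=0 to 2) x[n] · ω_3^(nk)
where ω_3 = e^(-2πi/3)

Computing each X[k]:
X[0] = 2
X[1] = -1
X[2] = -1

X = [2, -1, -1]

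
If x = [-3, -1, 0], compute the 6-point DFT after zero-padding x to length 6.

Original 3-point DFT: [-4, -2.5000+0.8660i, -2.5000-0.8660i]
Zero-padded 6-point DFT provides frequency interpolation.

DFT_6([x, 0, ...]) = [-4, -3.5000+0.8660i, -2.5000+0.8660i, -2, -2.5000-0.8660i, -3.5000-0.8660i]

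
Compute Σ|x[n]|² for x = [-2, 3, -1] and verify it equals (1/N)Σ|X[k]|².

Time domain:
Σ|x[n]|² = |-2|² + |3|² + |-1|² = 14.0000

Frequency domain:
(1/3)Σ|X[k]|² = (1/3)(|0|² + |-3.0000-3.4641i|² + |-3.0000+3.4641i|²) = (1/3)·42.0000 = 14.0000

Both sides agree, confirming Parseval's theorem.

Σ|x[n]|² = (1/N)Σ|X[k]|² = 14.0000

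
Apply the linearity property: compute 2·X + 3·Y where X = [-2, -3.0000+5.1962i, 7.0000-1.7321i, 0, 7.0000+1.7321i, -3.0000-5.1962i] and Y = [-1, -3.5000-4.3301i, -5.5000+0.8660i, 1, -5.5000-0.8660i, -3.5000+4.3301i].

By linearity: DFT(2x + 3y) = 2·DFT(x) + 3·DFT(y)
= 2·[-2, -3.0000+5.1962i, 7.0000-1.7321i, 0, 7.0000+1.7321i, -3.0000-5.1962i] + 3·[-1, -3.5000-4.3301i, -5.5000+0.8660i, 1, -5.5000-0.8660i, -3.5000+4.3301i]

Computing element-wise:
Z[0] = 2·(-2) + 3·(-1) = -7
Z[1] = 2·(-3.0000+5.1962i) + 3·(-3.5000-4.3301i) = -16.5000-2.5979i
Z[2] = 2·(7.0000-1.7321i) + 3·(-5.5000+0.8660i) = -2.5000-0.8662i
Z[3] = 2·(0) + 3·(1) = 3
Z[4] = 2·(7.0000+1.7321i) + 3·(-5.5000-0.8660i) = -2.5000+0.8662i
Z[5] = 2·(-3.0000-5.1962i) + 3·(-3.5000+4.3301i) = -16.5000+2.5979i

DFT(2x + 3y) = 2·X + 3·Y = [-7, -16.5000-2.5979i, -2.5000-0.8662i, 3, -2.5000+0.8662i, -16.5000+2.5979i]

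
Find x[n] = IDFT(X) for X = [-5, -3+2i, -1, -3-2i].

x[n] = (1/4) Σ(k=0 to 3) X[k] · e^(2πikn/4)

Computing each x[n]:
x[0] = -3
x[1] = -2
x[2] = 0
x[3] = 0

x = [-3, -2, 0, 0]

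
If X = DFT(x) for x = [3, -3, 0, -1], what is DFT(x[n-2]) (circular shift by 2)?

Time shift by 2: X_shifted[k] = ω_4^(2k) · X[k]
Shifted x = [0, -1, 3, -3]

DFT(x[n-2]) = [-1, -3-2i, 7, -3+2i]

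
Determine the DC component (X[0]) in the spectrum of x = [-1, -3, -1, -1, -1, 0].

X[0] = Σ(n=0 to 5) x[n] · ω_6^0 = Σ x[n]
= (-1) + (-3) + (-1) + (-1) + (-1) + (0)

X[0] = -7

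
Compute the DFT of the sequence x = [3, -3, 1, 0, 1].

X[k] = Σ(n=0 to 4) x[n] · ω_5^(nk)
where ω_5 = e^(-2πi/5)

Computing each X[k]:
X[0] = 2
X[1] = 1.5729+3.2164i
X[2] = 4.9271+3.3022i
X[3] = 4.9271-3.3022i
X[4] = 1.5729-3.2164i

X = [2, 1.5729+3.2164i, 4.9271+3.3022i, 4.9271-3.3022i, 1.5729-3.2164i]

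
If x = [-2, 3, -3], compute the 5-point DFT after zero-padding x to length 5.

Original 3-point DFT: [-2, -2.0000-5.1962i, -2.0000+5.1962i]
Zero-padded 5-point DFT provides frequency interpolation.

DFT_5([x, 0, ...]) = [-2, 1.3541-1.0898i, -5.3541-4.6165i, -5.3541+4.6165i, 1.3541+1.0898i]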